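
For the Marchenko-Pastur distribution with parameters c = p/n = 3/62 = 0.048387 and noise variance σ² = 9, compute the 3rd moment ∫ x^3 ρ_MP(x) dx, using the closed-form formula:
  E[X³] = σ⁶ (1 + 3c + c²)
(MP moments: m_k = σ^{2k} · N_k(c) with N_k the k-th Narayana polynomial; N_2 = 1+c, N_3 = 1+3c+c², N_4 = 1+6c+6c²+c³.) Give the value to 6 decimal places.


E[X³] = σ⁶ (1 + 3c + c²) (third MP moment). With σ² = 9 (so σ⁶ = 729) and c = 3/62 = 0.048387: E[X³] = 729 · (1 + 3·0.048387 + (0.048387)²) = 729 · 1.147503.

So E[X^3] = 836.529396.


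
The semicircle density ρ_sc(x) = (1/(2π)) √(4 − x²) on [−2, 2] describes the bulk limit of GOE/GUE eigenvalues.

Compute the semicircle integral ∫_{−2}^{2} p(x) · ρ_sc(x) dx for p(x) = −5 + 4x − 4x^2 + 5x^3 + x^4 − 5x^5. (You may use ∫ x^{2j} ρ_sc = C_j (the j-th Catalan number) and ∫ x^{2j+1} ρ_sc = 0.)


Write p(x) = Σ a_i x^i, split into monomials and integrate each against ρ_sc separately.
Using ∫ x^{2j} ρ_sc = C_j = (1/(j+1)) C(2j, j) (Catalan numbers) and ∫ x^{2j+1} ρ_sc = 0 (odd monomials vanish by symmetry):
  i = 0 (even): a_0 · C_{0} = -5 · 1 = -5
  i = 1 (odd): ∫ x^1 ρ_sc = 0 (vanishes)
  i = 2 (even): a_2 · C_{1} = -4 · 1 = -4
  i = 3 (odd): ∫ x^3 ρ_sc = 0 (vanishes)
  i = 4 (even): a_4 · C_{2} = 1 · 2 = 2
  i = 5 (odd): ∫ x^5 ρ_sc = 0 (vanishes)

Summing the contributions: ∫_{−2}^{2} p(x) ρ_sc(x) dx = (-5) + (-4) + 2 = -7.


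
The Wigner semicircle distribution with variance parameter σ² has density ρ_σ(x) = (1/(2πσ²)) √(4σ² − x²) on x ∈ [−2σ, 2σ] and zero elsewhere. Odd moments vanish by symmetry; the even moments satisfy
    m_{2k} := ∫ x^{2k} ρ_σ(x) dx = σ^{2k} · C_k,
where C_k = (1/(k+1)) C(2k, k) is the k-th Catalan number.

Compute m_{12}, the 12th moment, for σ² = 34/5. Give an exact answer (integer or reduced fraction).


By the scaled semicircle moment identity, m_{2k} = σ^{2k} · C_k with k = 6.
C_6 = (1/(k+1)) · C(2k, k) = (1/7) · C(12, 6) = (1/7) · 924 = 132.
σ^{2k} = (σ²)^k = (34/5)^6 = 1544804416/15625.

Therefore m_{12} = σ^{12} · C_6 = (1544804416/15625) · 132 = 203914182912/15625.


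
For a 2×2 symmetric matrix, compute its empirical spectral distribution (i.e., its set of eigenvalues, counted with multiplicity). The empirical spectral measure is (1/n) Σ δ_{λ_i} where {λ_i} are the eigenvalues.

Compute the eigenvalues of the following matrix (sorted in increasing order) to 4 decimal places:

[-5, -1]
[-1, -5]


Since M is real symmetric, both eigenvalues are real; they are the roots of det(λI − M) = λ² − (tr M) λ + det M.
tr M = -5 + (-5) = -10.
det M = (-5)·(-5) − (-1)² = 25 − 1 = 24.
Characteristic polynomial: λ² + 10λ + 24 = 0.
Discriminant Δ = (tr M)² − 4·det M = 100 − 96 = 4; √Δ = 2.000000.
λ = (tr M ± √Δ)/2 = (-10 ± 2.000000)/2, giving (tr M − √Δ)/2 = -6.0000 and (tr M + √Δ)/2 = -4.0000.

Eigenvalues sorted in increasing order: [-6.0000, -4.0000].


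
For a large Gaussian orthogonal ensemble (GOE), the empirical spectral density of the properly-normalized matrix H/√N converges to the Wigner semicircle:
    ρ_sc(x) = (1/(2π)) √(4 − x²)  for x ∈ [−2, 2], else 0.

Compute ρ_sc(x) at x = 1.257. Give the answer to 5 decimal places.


ρ_sc(x) = (1/(2π)) √(4 − x²). With x = 1.257:
  4 − x² = 4 − (1.257)² = 4 − 1.580049 = 2.419951.
  √(4 − x²) = 1.555619.
  1/(2π) = 0.159155.
  ρ_sc(1.257) = 0.159155 · 1.555619 = 0.247584.

Rounded to 5 decimal places: ρ_sc(1.257) ≈ 0.24758.


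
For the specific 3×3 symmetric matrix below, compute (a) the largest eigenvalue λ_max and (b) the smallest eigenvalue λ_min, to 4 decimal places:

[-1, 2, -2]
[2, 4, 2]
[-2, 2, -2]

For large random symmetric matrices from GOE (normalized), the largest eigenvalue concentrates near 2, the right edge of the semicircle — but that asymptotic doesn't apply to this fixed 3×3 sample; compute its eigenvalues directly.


Since M is real symmetric, all three eigenvalues are real; they are the roots of det(λI − M) = λ³ − (tr M) λ² + s λ − det M, where s is the sum of the principal 2×2 minors.
tr M = -1 + 4 + (-2) = 1.
s = ((-1)·4 − 2²) + ((-1)·(-2) − (-2)²) + (4·(-2) − 2²) = -8 + (-2) + (-12) = -22.
det M (expand along row 1) = (-1)·(-12) − 2·0 + (-2)·12 = -12.
Characteristic polynomial: λ³ − λ² − 22λ + 12 = 0.
Substitute λ = y + (tr M)/3 = y + 0.333333 to remove the quadratic term: y³ + p·y + q = 0 with p = s − (tr M)²/3 = -22.333333 and q = −2(tr M)³/27 + (tr M)·s/3 − det M = 4.592593.
Three real roots ⇒ use the trigonometric (Viète) form: r = 2√(−p/3) = 5.456902, φ = arccos(3q/(p·r)) = arccos(-0.113052) = 1.684091 rad.
y_k = r·cos(φ/3 − 2πk/3) for k = 0, 1, 2 gives y = 4.619431, 0.206030, -4.825461.
λ_k = y_k + 0.333333 gives λ = 4.9528, 0.5394, -4.4921 (check: the sum is 1.0000 = tr M).

Hence λ_max = 4.9528 and λ_min = -4.4921.


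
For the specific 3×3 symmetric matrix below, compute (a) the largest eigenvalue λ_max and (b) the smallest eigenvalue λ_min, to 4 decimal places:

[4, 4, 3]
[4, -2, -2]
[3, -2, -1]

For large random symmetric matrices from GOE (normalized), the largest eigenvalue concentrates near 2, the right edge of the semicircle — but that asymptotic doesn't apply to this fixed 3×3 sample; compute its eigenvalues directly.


Since M is real symmetric, all three eigenvalues are real; they are the roots of det(λI − M) = λ³ − (tr M) λ² + s λ − det M, where s is the sum of the principal 2×2 minors.
tr M = 4 + (-2) + (-1) = 1.
s = (4·(-2) − 4²) + (4·(-1) − 3²) + ((-2)·(-1) − (-2)²) = -24 + (-13) + (-2) = -39.
det M (expand along row 1) = 4·(-2) − 4·2 + 3·(-2) = -22.
Characteristic polynomial: λ³ − λ² − 39λ + 22 = 0.
Substitute λ = y + (tr M)/3 = y + 0.333333 to remove the quadratic term: y³ + p·y + q = 0 with p = s − (tr M)²/3 = -39.333333 and q = −2(tr M)³/27 + (tr M)·s/3 − det M = 8.925926.
Three real roots ⇒ use the trigonometric (Viète) form: r = 2√(−p/3) = 7.241854, φ = arccos(3q/(p·r)) = arccos(-0.094008) = 1.664943 rad.
y_k = r·cos(φ/3 − 2πk/3) for k = 0, 1, 2 gives y = 6.154927, 0.227229, -6.382155.
λ_k = y_k + 0.333333 gives λ = 6.4883, 0.5606, -6.0488 (check: the sum is 1.0000 = tr M).

Hence λ_max = 6.4883 and λ_min = -6.0488.


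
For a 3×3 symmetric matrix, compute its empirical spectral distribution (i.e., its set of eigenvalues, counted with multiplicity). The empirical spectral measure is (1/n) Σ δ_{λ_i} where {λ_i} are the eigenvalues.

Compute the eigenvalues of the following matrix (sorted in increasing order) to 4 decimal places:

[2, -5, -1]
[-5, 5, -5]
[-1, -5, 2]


Since M is real symmetric, all three eigenvalues are real; they are the roots of det(λI − M) = λ³ − (tr M) λ² + s λ − det M, where s is the sum of the principal 2×2 minors.
tr M = 2 + 5 + 2 = 9.
s = (2·5 − (-5)²) + (2·2 − (-1)²) + (5·2 − (-5)²) = -15 + 3 + (-15) = -27.
det M (expand along row 1) = 2·(-15) − (-5)·(-15) + (-1)·30 = -135.
Characteristic polynomial: λ³ − 9λ² − 27λ + 135 = 0.
Substitute λ = y + (tr M)/3 = y + 3.000000 to remove the quadratic term: y³ + p·y + q = 0 with p = s − (tr M)²/3 = -54.000000 and q = −2(tr M)³/27 + (tr M)·s/3 − det M = 0.000000.
Three real roots ⇒ use the trigonometric (Viète) form: r = 2√(−p/3) = 8.485281, φ = arccos(3q/(p·r)) = arccos(0.000000) = 1.570796 rad.
y_k = r·cos(φ/3 − 2πk/3) for k = 0, 1, 2 gives y = 7.348469, 0.000000, -7.348469.
λ_k = y_k + 3.000000 gives λ = 10.3485, 3.0000, -4.3485 (check: the sum is 9.0000 = tr M).

Eigenvalues sorted in increasing order: [-4.3485, 3.0000, 10.3485].


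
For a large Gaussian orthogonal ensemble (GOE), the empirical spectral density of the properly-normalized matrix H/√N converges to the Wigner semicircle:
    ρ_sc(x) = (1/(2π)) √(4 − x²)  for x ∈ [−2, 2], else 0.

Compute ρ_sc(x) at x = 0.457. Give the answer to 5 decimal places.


ρ_sc(x) = (1/(2π)) √(4 − x²). With x = 0.457:
  4 − x² = 4 − (0.457)² = 4 − 0.208849 = 3.791151.
  √(4 − x²) = 1.947088.
  1/(2π) = 0.159155.
  ρ_sc(0.457) = 0.159155 · 1.947088 = 0.309889.

Rounded to 5 decimal places: ρ_sc(0.457) ≈ 0.30989.


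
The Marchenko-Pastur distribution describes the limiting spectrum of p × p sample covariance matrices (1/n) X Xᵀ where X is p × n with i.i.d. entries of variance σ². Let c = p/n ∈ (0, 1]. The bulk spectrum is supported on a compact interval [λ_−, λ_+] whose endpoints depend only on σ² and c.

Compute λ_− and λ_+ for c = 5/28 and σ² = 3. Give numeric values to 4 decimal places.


c = 5/28 = 0.178571; √c = 0.422577.
λ_− = σ² (1 − √c)² = 3 · (1 − 0.422577)² = 3 · (0.577423)² = 1.000252.
λ_+ = σ² (1 + √c)² = 3 · (1 + 0.422577)² = 3 · (1.422577)² = 6.071177.

Rounded to 4 decimal places: λ_− ≈ 1.0003, λ_+ ≈ 6.0712.


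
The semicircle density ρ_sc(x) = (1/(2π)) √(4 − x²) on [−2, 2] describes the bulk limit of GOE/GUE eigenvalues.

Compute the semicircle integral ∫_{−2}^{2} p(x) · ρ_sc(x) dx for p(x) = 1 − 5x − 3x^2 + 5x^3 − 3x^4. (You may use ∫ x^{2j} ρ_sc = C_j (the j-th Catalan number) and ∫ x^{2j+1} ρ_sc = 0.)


Write p(x) = Σ a_i x^i, split into monomials and integrate each against ρ_sc separately.
Using ∫ x^{2j} ρ_sc = C_j = (1/(j+1)) C(2j, j) (Catalan numbers) and ∫ x^{2j+1} ρ_sc = 0 (odd monomials vanish by symmetry):
  i = 0 (even): a_0 · C_{0} = 1 · 1 = 1
  i = 1 (odd): ∫ x^1 ρ_sc = 0 (vanishes)
  i = 2 (even): a_2 · C_{1} = -3 · 1 = -3
  i = 3 (odd): ∫ x^3 ρ_sc = 0 (vanishes)
  i = 4 (even): a_4 · C_{2} = -3 · 2 = -6

Summing the contributions: ∫_{−2}^{2} p(x) ρ_sc(x) dx = 1 + (-3) + (-6) = -8.


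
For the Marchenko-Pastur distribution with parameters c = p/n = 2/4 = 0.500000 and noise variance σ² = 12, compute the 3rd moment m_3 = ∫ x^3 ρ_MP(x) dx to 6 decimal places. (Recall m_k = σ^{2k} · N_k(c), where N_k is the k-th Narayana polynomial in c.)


E[X³] = σ⁶ (1 + 3c + c²) (third MP moment). With σ² = 12 (so σ⁶ = 1728) and c = 2/4 = 0.500000: E[X³] = 1728 · (1 + 3·0.500000 + (0.500000)²) = 1728 · 2.750000.

So E[X^3] = 4752.000000.


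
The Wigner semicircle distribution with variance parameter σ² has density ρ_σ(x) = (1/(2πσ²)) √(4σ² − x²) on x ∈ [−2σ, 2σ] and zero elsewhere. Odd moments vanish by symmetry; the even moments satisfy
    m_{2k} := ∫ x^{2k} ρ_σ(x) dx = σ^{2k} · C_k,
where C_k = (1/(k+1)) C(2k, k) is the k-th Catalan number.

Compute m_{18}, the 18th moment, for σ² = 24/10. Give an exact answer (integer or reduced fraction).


By the scaled semicircle moment identity, m_{2k} = σ^{2k} · C_k with k = 9.
C_9 = (1/(k+1)) · C(2k, k) = (1/10) · C(18, 9) = (1/10) · 48620 = 4862.
σ^{2k} = (σ²)^k = (24/10)^9 = 5159780352/1953125.

Therefore m_{18} = σ^{18} · C_9 = (5159780352/1953125) · 4862 = 25086852071424/1953125.


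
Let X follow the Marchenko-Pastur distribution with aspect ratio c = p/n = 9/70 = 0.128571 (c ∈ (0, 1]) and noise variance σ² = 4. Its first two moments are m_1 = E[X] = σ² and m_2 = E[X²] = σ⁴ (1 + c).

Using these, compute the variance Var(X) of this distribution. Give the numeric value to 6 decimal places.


m_1 = E[X] = σ² = 4, so m_1² = 16.
m_2 = E[X²] = σ⁴ (1 + c) = 16 · (1 + 0.128571) = 16 · 1.128571 = 18.057143.
(Note m_2 − m_1² simplifies to c · σ⁴ = 0.128571 · 16.)

Var(X) = m_2 − m_1² = 18.057143 − 16 = 2.057143.


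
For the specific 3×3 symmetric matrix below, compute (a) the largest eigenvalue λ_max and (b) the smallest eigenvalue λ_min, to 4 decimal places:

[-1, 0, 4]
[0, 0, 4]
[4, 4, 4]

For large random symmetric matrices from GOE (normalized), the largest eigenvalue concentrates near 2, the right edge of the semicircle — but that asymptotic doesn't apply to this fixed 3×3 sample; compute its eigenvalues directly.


Since M is real symmetric, all three eigenvalues are real; they are the roots of det(λI − M) = λ³ − (tr M) λ² + s λ − det M, where s is the sum of the principal 2×2 minors.
tr M = -1 + 0 + 4 = 3.
s = ((-1)·0 − 0²) + ((-1)·4 − 4²) + (0·4 − 4²) = 0 + (-20) + (-16) = -36.
det M (expand along row 1) = (-1)·(-16) − 0·(-16) + 4·0 = 16.
Characteristic polynomial: λ³ − 3λ² − 36λ − 16 = 0.
Substitute λ = y + (tr M)/3 = y + 1.000000 to remove the quadratic term: y³ + p·y + q = 0 with p = s − (tr M)²/3 = -39.000000 and q = −2(tr M)³/27 + (tr M)·s/3 − det M = -54.000000.
Three real roots ⇒ use the trigonometric (Viète) form: r = 2√(−p/3) = 7.211103, φ = arccos(3q/(p·r)) = arccos(0.576035) = 0.956927 rad.
y_k = r·cos(φ/3 − 2πk/3) for k = 0, 1, 2 gives y = 6.847354, -1.465283, -5.382071.
λ_k = y_k + 1.000000 gives λ = 7.8474, -0.4653, -4.3821 (check: the sum is 3.0000 = tr M).

Hence λ_max = 7.8474 and λ_min = -4.3821.


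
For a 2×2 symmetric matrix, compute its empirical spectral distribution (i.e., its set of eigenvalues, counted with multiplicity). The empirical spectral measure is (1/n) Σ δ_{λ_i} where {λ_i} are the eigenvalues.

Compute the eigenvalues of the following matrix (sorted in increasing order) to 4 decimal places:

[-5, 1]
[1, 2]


Since M is real symmetric, both eigenvalues are real; they are the roots of det(λI − M) = λ² − (tr M) λ + det M.
tr M = -5 + 2 = -3.
det M = (-5)·2 − 1² = -10 − 1 = -11.
Characteristic polynomial: λ² + 3λ − 11 = 0.
Discriminant Δ = (tr M)² − 4·det M = 9 − (-44) = 53; √Δ = 7.280110.
λ = (tr M ± √Δ)/2 = (-3 ± 7.280110)/2, giving (tr M − √Δ)/2 = -5.1401 and (tr M + √Δ)/2 = 2.1401.

Eigenvalues sorted in increasing order: [-5.1401, 2.1401].


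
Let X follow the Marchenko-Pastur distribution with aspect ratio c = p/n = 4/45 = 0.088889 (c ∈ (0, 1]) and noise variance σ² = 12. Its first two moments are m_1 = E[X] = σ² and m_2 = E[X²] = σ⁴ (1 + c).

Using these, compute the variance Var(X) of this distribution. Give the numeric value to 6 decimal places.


m_1 = E[X] = σ² = 12, so m_1² = 144.
m_2 = E[X²] = σ⁴ (1 + c) = 144 · (1 + 0.088889) = 144 · 1.088889 = 156.800000.
(Note m_2 − m_1² simplifies to c · σ⁴ = 0.088889 · 144.)

Var(X) = m_2 − m_1² = 156.800000 − 144 = 12.800000.


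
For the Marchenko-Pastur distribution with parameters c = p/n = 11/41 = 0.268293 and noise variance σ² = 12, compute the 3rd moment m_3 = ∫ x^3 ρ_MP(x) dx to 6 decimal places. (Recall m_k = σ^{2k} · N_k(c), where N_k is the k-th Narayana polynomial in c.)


E[X³] = σ⁶ (1 + 3c + c²) (third MP moment). With σ² = 12 (so σ⁶ = 1728) and c = 11/41 = 0.268293: E[X³] = 1728 · (1 + 3·0.268293 + (0.268293)²) = 1728 · 1.876859.

So E[X^3] = 3243.212374.


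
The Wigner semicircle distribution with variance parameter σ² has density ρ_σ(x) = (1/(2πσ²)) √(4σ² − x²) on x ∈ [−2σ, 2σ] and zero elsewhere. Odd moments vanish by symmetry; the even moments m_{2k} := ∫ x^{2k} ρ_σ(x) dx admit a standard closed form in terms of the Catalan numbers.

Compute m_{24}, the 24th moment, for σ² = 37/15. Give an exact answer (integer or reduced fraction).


By the scaled semicircle moment identity, m_{2k} = σ^{2k} · C_k with k = 12.
C_12 = (1/(k+1)) · C(2k, k) = (1/13) · C(24, 12) = (1/13) · 2704156 = 208012.
σ^{2k} = (σ²)^k = (37/15)^12 = 6582952005840035281/129746337890625.

Therefore m_{24} = σ^{24} · C_12 = (6582952005840035281/129746337890625) · 208012 = 1369333012638797418871372/129746337890625.


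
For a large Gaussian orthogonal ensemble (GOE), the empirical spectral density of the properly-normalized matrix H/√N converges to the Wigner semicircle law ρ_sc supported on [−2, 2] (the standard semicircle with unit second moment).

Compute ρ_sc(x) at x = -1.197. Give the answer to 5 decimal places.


ρ_sc(x) = (1/(2π)) √(4 − x²). With x = -1.197:
  4 − x² = 4 − (-1.197)² = 4 − 1.432809 = 2.567191.
  √(4 − x²) = 1.602246.
  1/(2π) = 0.159155.
  ρ_sc(-1.197) = 0.159155 · 1.602246 = 0.255005.

Rounded to 5 decimal places: ρ_sc(-1.197) ≈ 0.25501.


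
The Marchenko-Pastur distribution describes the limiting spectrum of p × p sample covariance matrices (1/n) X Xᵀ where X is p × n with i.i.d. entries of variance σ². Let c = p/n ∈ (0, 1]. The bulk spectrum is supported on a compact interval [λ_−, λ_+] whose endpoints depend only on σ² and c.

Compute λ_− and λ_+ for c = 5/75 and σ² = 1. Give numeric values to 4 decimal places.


c = 5/75 = 0.066667; √c = 0.258199.
λ_− = σ² (1 − √c)² = 1 · (1 − 0.258199)² = 1 · (0.741801)² = 0.550269.
λ_+ = σ² (1 + √c)² = 1 · (1 + 0.258199)² = 1 · (1.258199)² = 1.583064.

Rounded to 4 decimal places: λ_− ≈ 0.5503, λ_+ ≈ 1.5831.


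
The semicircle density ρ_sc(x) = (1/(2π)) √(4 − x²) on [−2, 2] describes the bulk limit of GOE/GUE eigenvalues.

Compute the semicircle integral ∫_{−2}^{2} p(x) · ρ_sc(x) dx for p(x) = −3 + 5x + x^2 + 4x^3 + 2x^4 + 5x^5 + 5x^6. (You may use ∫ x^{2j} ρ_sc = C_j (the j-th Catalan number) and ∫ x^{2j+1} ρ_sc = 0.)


Write p(x) = Σ a_i x^i, split into monomials and integrate each against ρ_sc separately.
Using ∫ x^{2j} ρ_sc = C_j = (1/(j+1)) C(2j, j) (Catalan numbers) and ∫ x^{2j+1} ρ_sc = 0 (odd monomials vanish by symmetry):
  i = 0 (even): a_0 · C_{0} = -3 · 1 = -3
  i = 1 (odd): ∫ x^1 ρ_sc = 0 (vanishes)
  i = 2 (even): a_2 · C_{1} = 1 · 1 = 1
  i = 3 (odd): ∫ x^3 ρ_sc = 0 (vanishes)
  i = 4 (even): a_4 · C_{2} = 2 · 2 = 4
  i = 5 (odd): ∫ x^5 ρ_sc = 0 (vanishes)
  i = 6 (even): a_6 · C_{3} = 5 · 5 = 25

Summing the contributions: ∫_{−2}^{2} p(x) ρ_sc(x) dx = (-3) + 1 + 4 + 25 = 27.


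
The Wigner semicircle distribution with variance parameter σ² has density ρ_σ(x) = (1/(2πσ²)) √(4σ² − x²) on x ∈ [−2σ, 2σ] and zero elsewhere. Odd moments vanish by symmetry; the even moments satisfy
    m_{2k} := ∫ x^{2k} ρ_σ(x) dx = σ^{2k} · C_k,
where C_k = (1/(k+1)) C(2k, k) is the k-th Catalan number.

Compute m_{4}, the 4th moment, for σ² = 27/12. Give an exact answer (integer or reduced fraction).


By the scaled semicircle moment identity, m_{2k} = σ^{2k} · C_k with k = 2.
C_2 = (1/(k+1)) · C(2k, k) = (1/3) · C(4, 2) = (1/3) · 6 = 2.
σ^{2k} = (σ²)^k = (27/12)^2 = 81/16.

Therefore m_{4} = σ^{4} · C_2 = (81/16) · 2 = 81/8.


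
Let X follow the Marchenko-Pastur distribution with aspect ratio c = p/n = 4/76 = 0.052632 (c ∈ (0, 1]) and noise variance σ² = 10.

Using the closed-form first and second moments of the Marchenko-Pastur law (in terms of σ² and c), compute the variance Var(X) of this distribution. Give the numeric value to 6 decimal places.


Recall the MP moments m_1 = E[X] = σ² and m_2 = E[X²] = σ⁴ (1 + c).
m_1 = E[X] = σ² = 10, so m_1² = 100.
m_2 = E[X²] = σ⁴ (1 + c) = 100 · (1 + 0.052632) = 100 · 1.052632 = 105.263158.
(Note m_2 − m_1² simplifies to c · σ⁴ = 0.052632 · 100.)

Var(X) = m_2 − m_1² = 105.263158 − 100 = 5.263158.


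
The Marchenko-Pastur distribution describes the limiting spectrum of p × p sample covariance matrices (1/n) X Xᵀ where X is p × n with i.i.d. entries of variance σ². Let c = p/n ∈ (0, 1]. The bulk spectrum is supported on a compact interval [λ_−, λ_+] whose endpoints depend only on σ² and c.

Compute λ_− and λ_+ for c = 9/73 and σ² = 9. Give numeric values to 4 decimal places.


c = 9/73 = 0.123288; √c = 0.351123.
λ_− = σ² (1 − √c)² = 9 · (1 − 0.351123)² = 9 · (0.648877)² = 3.789367.
λ_+ = σ² (1 + √c)² = 9 · (1 + 0.351123)² = 9 · (1.351123)² = 16.429811.

Rounded to 4 decimal places: λ_− ≈ 3.7894, λ_+ ≈ 16.4298.


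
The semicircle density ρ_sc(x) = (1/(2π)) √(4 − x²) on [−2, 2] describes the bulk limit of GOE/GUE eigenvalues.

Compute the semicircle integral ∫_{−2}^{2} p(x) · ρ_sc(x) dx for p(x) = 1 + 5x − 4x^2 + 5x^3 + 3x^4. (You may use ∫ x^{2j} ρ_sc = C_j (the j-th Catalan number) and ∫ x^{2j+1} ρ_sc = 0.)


Write p(x) = Σ a_i x^i, split into monomials and integrate each against ρ_sc separately.
Using ∫ x^{2j} ρ_sc = C_j = (1/(j+1)) C(2j, j) (Catalan numbers) and ∫ x^{2j+1} ρ_sc = 0 (odd monomials vanish by symmetry):
  i = 0 (even): a_0 · C_{0} = 1 · 1 = 1
  i = 1 (odd): ∫ x^1 ρ_sc = 0 (vanishes)
  i = 2 (even): a_2 · C_{1} = -4 · 1 = -4
  i = 3 (odd): ∫ x^3 ρ_sc = 0 (vanishes)
  i = 4 (even): a_4 · C_{2} = 3 · 2 = 6

Summing the contributions: ∫_{−2}^{2} p(x) ρ_sc(x) dx = 1 + (-4) + 6 = 3.


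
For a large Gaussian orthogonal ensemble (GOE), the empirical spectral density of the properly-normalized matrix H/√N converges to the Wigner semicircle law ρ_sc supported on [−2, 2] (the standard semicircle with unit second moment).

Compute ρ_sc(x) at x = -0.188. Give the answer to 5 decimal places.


ρ_sc(x) = (1/(2π)) √(4 − x²). With x = -0.188:
  4 − x² = 4 − (-0.188)² = 4 − 0.035344 = 3.964656.
  √(4 − x²) = 1.991144.
  1/(2π) = 0.159155.
  ρ_sc(-0.188) = 0.159155 · 1.991144 = 0.316900.

Rounded to 5 decimal places: ρ_sc(-0.188) ≈ 0.31690.


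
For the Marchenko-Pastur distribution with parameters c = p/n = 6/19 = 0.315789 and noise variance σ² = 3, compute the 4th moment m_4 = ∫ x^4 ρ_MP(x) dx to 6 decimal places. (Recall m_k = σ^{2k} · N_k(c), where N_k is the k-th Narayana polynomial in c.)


E[X⁴] = σ⁸ (1 + 6c + 6c² + c³) (fourth MP moment). With σ² = 3 (so σ⁸ = 81) and c = 6/19 = 0.315789: E[X⁴] = 81 · (1 + 6·0.315789 + 6·(0.315789)² + (0.315789)³) = 81 · 3.524566.

So E[X^4] = 285.489867.


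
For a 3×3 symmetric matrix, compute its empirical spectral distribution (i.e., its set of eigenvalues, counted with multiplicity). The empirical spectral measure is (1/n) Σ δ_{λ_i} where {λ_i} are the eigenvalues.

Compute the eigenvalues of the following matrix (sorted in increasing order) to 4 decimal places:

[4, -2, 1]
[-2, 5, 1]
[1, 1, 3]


Since M is real symmetric, all three eigenvalues are real; they are the roots of det(λI − M) = λ³ − (tr M) λ² + s λ − det M, where s is the sum of the principal 2×2 minors.
tr M = 4 + 5 + 3 = 12.
s = (4·5 − (-2)²) + (4·3 − 1²) + (5·3 − 1²) = 16 + 11 + 14 = 41.
det M (expand along row 1) = 4·14 − (-2)·(-7) + 1·(-7) = 35.
Characteristic polynomial: λ³ − 12λ² + 41λ − 35 = 0.
Substitute λ = y + (tr M)/3 = y + 4.000000 to remove the quadratic term: y³ + p·y + q = 0 with p = s − (tr M)²/3 = -7.000000 and q = −2(tr M)³/27 + (tr M)·s/3 − det M = 1.000000.
Three real roots ⇒ use the trigonometric (Viète) form: r = 2√(−p/3) = 3.055050, φ = arccos(3q/(p·r)) = arccos(-0.140283) = 1.711543 rad.
y_k = r·cos(φ/3 − 2πk/3) for k = 0, 1, 2 gives y = 2.571201, 0.143277, -2.714479.
λ_k = y_k + 4.000000 gives λ = 6.5712, 4.1433, 1.2855 (check: the sum is 12.0000 = tr M).

Eigenvalues sorted in increasing order: [1.2855, 4.1433, 6.5712].


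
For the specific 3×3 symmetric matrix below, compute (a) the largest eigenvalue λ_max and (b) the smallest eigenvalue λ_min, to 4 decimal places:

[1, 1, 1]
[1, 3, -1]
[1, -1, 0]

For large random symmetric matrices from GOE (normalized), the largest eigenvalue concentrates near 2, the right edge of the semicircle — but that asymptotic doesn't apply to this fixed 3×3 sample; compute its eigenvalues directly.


Since M is real symmetric, all three eigenvalues are real; they are the roots of det(λI − M) = λ³ − (tr M) λ² + s λ − det M, where s is the sum of the principal 2×2 minors.
tr M = 1 + 3 + 0 = 4.
s = (1·3 − 1²) + (1·0 − 1²) + (3·0 − (-1)²) = 2 + (-1) + (-1) = 0.
det M (expand along row 1) = 1·(-1) − 1·1 + 1·(-4) = -6.
Characteristic polynomial: λ³ − 4λ² + 6 = 0.
Substitute λ = y + (tr M)/3 = y + 1.333333 to remove the quadratic term: y³ + p·y + q = 0 with p = s − (tr M)²/3 = -5.333333 and q = −2(tr M)³/27 + (tr M)·s/3 − det M = 1.259259.
Three real roots ⇒ use the trigonometric (Viète) form: r = 2√(−p/3) = 2.666667, φ = arccos(3q/(p·r)) = arccos(-0.265625) = 1.839648 rad.
y_k = r·cos(φ/3 − 2πk/3) for k = 0, 1, 2 gives y = 2.180804, 0.238660, -2.419464.
λ_k = y_k + 1.333333 gives λ = 3.5141, 1.5720, -1.0861 (check: the sum is 4.0000 = tr M).

Hence λ_max = 3.5141 and λ_min = -1.0861.


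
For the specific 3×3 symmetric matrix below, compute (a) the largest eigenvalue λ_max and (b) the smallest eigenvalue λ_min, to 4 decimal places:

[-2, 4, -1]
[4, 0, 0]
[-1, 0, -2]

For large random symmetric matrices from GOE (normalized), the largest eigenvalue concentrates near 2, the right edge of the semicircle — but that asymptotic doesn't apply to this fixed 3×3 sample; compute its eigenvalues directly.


Since M is real symmetric, all three eigenvalues are real; they are the roots of det(λI − M) = λ³ − (tr M) λ² + s λ − det M, where s is the sum of the principal 2×2 minors.
tr M = -2 + 0 + (-2) = -4.
s = ((-2)·0 − 4²) + ((-2)·(-2) − (-1)²) + (0·(-2) − 0²) = -16 + 3 + 0 = -13.
det M (expand along row 1) = (-2)·0 − 4·(-8) + (-1)·0 = 32.
Characteristic polynomial: λ³ + 4λ² − 13λ − 32 = 0.
Substitute λ = y + (tr M)/3 = y − 1.333333 to remove the quadratic term: y³ + p·y + q = 0 with p = s − (tr M)²/3 = -18.333333 and q = −2(tr M)³/27 + (tr M)·s/3 − det M = -9.925926.
Three real roots ⇒ use the trigonometric (Viète) form: r = 2√(−p/3) = 4.944132, φ = arccos(3q/(p·r)) = arccos(0.328519) = 1.236061 rad.
y_k = r·cos(φ/3 − 2πk/3) for k = 0, 1, 2 gives y = 4.530376, -0.550515, -3.979861.
λ_k = y_k − 1.333333 gives λ = 3.1970, -1.8838, -5.3132 (check: the sum is -4.0000 = tr M).

Hence λ_max = 3.1970 and λ_min = -5.3132.


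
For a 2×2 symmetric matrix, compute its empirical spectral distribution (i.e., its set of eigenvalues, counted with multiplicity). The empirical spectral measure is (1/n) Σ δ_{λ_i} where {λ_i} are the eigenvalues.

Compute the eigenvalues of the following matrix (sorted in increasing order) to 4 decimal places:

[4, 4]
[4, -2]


Since M is real symmetric, both eigenvalues are real; they are the roots of det(λI − M) = λ² − (tr M) λ + det M.
tr M = 4 + (-2) = 2.
det M = 4·(-2) − 4² = -8 − 16 = -24.
Characteristic polynomial: λ² − 2λ − 24 = 0.
Discriminant Δ = (tr M)² − 4·det M = 4 − (-96) = 100; √Δ = 10.000000.
λ = (tr M ± √Δ)/2 = (2 ± 10.000000)/2, giving (tr M − √Δ)/2 = -4.0000 and (tr M + √Δ)/2 = 6.0000.

Eigenvalues sorted in increasing order: [-4.0000, 6.0000].


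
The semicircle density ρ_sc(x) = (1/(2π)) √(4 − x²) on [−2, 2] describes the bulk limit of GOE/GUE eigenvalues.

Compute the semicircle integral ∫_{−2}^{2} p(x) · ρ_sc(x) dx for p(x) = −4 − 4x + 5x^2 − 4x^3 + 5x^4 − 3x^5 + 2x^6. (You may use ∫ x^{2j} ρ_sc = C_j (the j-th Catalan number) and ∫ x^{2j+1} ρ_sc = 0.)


Write p(x) = Σ a_i x^i, split into monomials and integrate each against ρ_sc separately.
Using ∫ x^{2j} ρ_sc = C_j = (1/(j+1)) C(2j, j) (Catalan numbers) and ∫ x^{2j+1} ρ_sc = 0 (odd monomials vanish by symmetry):
  i = 0 (even): a_0 · C_{0} = -4 · 1 = -4
  i = 1 (odd): ∫ x^1 ρ_sc = 0 (vanishes)
  i = 2 (even): a_2 · C_{1} = 5 · 1 = 5
  i = 3 (odd): ∫ x^3 ρ_sc = 0 (vanishes)
  i = 4 (even): a_4 · C_{2} = 5 · 2 = 10
  i = 5 (odd): ∫ x^5 ρ_sc = 0 (vanishes)
  i = 6 (even): a_6 · C_{3} = 2 · 5 = 10

Summing the contributions: ∫_{−2}^{2} p(x) ρ_sc(x) dx = (-4) + 5 + 10 + 10 = 21.


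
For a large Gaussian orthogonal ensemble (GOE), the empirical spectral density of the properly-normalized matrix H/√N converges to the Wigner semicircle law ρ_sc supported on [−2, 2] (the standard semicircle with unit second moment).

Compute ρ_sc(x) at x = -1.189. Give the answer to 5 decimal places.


ρ_sc(x) = (1/(2π)) √(4 − x²). With x = -1.189:
  4 − x² = 4 − (-1.189)² = 4 − 1.413721 = 2.586279.
  √(4 − x²) = 1.608191.
  1/(2π) = 0.159155.
  ρ_sc(-1.189) = 0.159155 · 1.608191 = 0.255952.

Rounded to 5 decimal places: ρ_sc(-1.189) ≈ 0.25595.


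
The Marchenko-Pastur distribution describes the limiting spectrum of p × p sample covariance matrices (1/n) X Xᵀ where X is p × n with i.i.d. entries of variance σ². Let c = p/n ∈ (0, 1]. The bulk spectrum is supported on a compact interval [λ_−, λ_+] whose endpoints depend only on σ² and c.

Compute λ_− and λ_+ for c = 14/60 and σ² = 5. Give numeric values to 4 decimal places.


c = 14/60 = 0.233333; √c = 0.483046.
λ_− = σ² (1 − √c)² = 5 · (1 − 0.483046)² = 5 · (0.516954)² = 1.336208.
λ_+ = σ² (1 + √c)² = 5 · (1 + 0.483046)² = 5 · (1.483046)² = 10.997126.

Rounded to 4 decimal places: λ_− ≈ 1.3362, λ_+ ≈ 10.9971.


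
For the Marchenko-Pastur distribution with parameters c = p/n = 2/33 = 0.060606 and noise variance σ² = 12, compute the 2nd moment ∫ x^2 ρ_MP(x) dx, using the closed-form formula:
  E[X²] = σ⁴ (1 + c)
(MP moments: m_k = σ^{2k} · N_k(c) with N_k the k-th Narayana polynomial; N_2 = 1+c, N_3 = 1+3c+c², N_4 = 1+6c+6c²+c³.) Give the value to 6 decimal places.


E[X²] = σ⁴ (1 + c) (second MP moment). With σ² = 12 (so σ⁴ = 144) and c = 2/33 = 0.060606: E[X²] = 144 · (1 + 0.060606) = 144 · 1.060606.

So E[X^2] = 152.727273.


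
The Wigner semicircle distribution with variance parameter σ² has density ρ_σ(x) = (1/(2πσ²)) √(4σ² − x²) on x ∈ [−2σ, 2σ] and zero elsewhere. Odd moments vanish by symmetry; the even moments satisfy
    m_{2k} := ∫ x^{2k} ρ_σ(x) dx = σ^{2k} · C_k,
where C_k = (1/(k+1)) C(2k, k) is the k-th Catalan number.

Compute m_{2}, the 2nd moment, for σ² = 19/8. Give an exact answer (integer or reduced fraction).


By the scaled semicircle moment identity, m_{2k} = σ^{2k} · C_k with k = 1.
C_1 = (1/(k+1)) · C(2k, k) = (1/2) · C(2, 1) = (1/2) · 2 = 1.
σ^{2k} = (σ²)^k = (19/8)^1 = 19/8.

Therefore m_{2} = σ^{2} · C_1 = (19/8) · 1 = 19/8.


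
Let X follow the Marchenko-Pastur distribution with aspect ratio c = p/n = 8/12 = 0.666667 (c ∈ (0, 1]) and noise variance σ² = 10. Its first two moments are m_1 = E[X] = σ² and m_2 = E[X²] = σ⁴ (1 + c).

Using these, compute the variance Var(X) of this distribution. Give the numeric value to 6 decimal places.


m_1 = E[X] = σ² = 10, so m_1² = 100.
m_2 = E[X²] = σ⁴ (1 + c) = 100 · (1 + 0.666667) = 100 · 1.666667 = 166.666667.
(Note m_2 − m_1² simplifies to c · σ⁴ = 0.666667 · 100.)

Var(X) = m_2 − m_1² = 166.666667 − 100 = 66.666667.


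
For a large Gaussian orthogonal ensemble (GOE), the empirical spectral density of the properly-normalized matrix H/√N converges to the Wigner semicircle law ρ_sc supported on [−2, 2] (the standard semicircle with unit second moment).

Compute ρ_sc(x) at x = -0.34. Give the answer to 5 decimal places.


ρ_sc(x) = (1/(2π)) √(4 − x²). With x = -0.34:
  4 − x² = 4 − (-0.34)² = 4 − 0.115600 = 3.884400.
  √(4 − x²) = 1.970888.
  1/(2π) = 0.159155.
  ρ_sc(-0.34) = 0.159155 · 1.970888 = 0.313677.

Rounded to 5 decimal places: ρ_sc(-0.34) ≈ 0.31368.


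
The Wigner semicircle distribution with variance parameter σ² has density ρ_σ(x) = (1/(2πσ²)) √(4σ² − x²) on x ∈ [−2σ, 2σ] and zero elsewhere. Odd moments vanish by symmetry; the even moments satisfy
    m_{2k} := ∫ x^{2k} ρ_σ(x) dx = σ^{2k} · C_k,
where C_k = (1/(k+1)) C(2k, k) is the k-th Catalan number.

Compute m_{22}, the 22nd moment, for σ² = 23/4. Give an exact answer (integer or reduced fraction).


By the scaled semicircle moment identity, m_{2k} = σ^{2k} · C_k with k = 11.
C_11 = (1/(k+1)) · C(2k, k) = (1/12) · C(22, 11) = (1/12) · 705432 = 58786.
σ^{2k} = (σ²)^k = (23/4)^11 = 952809757913927/4194304.

Therefore m_{22} = σ^{22} · C_11 = (952809757913927/4194304) · 58786 = 28005937214364056311/2097152.


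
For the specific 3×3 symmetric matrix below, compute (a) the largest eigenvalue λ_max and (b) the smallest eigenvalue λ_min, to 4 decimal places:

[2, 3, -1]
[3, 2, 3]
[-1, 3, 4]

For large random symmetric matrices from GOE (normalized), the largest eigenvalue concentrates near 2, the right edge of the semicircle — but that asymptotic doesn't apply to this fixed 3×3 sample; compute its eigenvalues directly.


Since M is real symmetric, all three eigenvalues are real; they are the roots of det(λI − M) = λ³ − (tr M) λ² + s λ − det M, where s is the sum of the principal 2×2 minors.
tr M = 2 + 2 + 4 = 8.
s = (2·2 − 3²) + (2·4 − (-1)²) + (2·4 − 3²) = -5 + 7 + (-1) = 1.
det M (expand along row 1) = 2·(-1) − 3·15 + (-1)·11 = -58.
Characteristic polynomial: λ³ − 8λ² + λ + 58 = 0.
Substitute λ = y + (tr M)/3 = y + 2.666667 to remove the quadratic term: y³ + p·y + q = 0 with p = s − (tr M)²/3 = -20.333333 and q = −2(tr M)³/27 + (tr M)·s/3 − det M = 22.740741.
Three real roots ⇒ use the trigonometric (Viète) form: r = 2√(−p/3) = 5.206833, φ = arccos(3q/(p·r)) = arccos(-0.644382) = 2.271012 rad.
y_k = r·cos(φ/3 − 2πk/3) for k = 0, 1, 2 gives y = 3.784831, 1.204297, -4.989127.
λ_k = y_k + 2.666667 gives λ = 6.4515, 3.8710, -2.3225 (check: the sum is 8.0000 = tr M).

Hence λ_max = 6.4515 and λ_min = -2.3225.


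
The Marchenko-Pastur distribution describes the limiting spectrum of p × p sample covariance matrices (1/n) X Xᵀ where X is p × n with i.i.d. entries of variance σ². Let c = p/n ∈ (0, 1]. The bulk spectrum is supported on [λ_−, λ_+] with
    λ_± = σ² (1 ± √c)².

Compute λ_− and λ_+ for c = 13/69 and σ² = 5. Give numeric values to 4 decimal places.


c = 13/69 = 0.188406; √c = 0.434057.
λ_− = σ² (1 − √c)² = 5 · (1 − 0.434057)² = 5 · (0.565943)² = 1.601455.
λ_+ = σ² (1 + √c)² = 5 · (1 + 0.434057)² = 5 · (1.434057)² = 10.282603.

Rounded to 4 decimal places: λ_− ≈ 1.6015, λ_+ ≈ 10.2826.


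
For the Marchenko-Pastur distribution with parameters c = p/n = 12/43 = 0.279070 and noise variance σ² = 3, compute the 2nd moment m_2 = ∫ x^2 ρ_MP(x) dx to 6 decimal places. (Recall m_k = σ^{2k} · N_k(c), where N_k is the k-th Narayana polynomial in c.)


E[X²] = σ⁴ (1 + c) (second MP moment). With σ² = 3 (so σ⁴ = 9) and c = 12/43 = 0.279070: E[X²] = 9 · (1 + 0.279070) = 9 · 1.279070.

So E[X^2] = 11.511628.


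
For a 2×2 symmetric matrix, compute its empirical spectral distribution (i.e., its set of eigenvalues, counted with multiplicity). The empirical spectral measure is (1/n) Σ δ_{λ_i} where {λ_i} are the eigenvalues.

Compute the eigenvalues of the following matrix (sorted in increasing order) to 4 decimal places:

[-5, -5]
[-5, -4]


Since M is real symmetric, both eigenvalues are real; they are the roots of det(λI − M) = λ² − (tr M) λ + det M.
tr M = -5 + (-4) = -9.
det M = (-5)·(-4) − (-5)² = 20 − 25 = -5.
Characteristic polynomial: λ² + 9λ − 5 = 0.
Discriminant Δ = (tr M)² − 4·det M = 81 − (-20) = 101; √Δ = 10.049876.
λ = (tr M ± √Δ)/2 = (-9 ± 10.049876)/2, giving (tr M − √Δ)/2 = -9.5249 and (tr M + √Δ)/2 = 0.5249.

Eigenvalues sorted in increasing order: [-9.5249, 0.5249].


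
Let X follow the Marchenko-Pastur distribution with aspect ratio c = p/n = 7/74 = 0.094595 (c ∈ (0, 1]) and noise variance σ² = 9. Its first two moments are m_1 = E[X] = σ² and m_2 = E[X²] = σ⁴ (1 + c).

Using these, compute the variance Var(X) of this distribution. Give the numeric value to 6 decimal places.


m_1 = E[X] = σ² = 9, so m_1² = 81.
m_2 = E[X²] = σ⁴ (1 + c) = 81 · (1 + 0.094595) = 81 · 1.094595 = 88.662162.
(Note m_2 − m_1² simplifies to c · σ⁴ = 0.094595 · 81.)

Var(X) = m_2 − m_1² = 88.662162 − 81 = 7.662162.


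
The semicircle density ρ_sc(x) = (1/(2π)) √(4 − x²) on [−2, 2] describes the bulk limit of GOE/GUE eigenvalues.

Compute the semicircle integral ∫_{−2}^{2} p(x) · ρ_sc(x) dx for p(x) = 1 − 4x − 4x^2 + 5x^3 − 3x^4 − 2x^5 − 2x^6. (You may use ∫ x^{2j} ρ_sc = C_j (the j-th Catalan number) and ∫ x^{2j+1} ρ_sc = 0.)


Write p(x) = Σ a_i x^i, split into monomials and integrate each against ρ_sc separately.
Using ∫ x^{2j} ρ_sc = C_j = (1/(j+1)) C(2j, j) (Catalan numbers) and ∫ x^{2j+1} ρ_sc = 0 (odd monomials vanish by symmetry):
  i = 0 (even): a_0 · C_{0} = 1 · 1 = 1
  i = 1 (odd): ∫ x^1 ρ_sc = 0 (vanishes)
  i = 2 (even): a_2 · C_{1} = -4 · 1 = -4
  i = 3 (odd): ∫ x^3 ρ_sc = 0 (vanishes)
  i = 4 (even): a_4 · C_{2} = -3 · 2 = -6
  i = 5 (odd): ∫ x^5 ρ_sc = 0 (vanishes)
  i = 6 (even): a_6 · C_{3} = -2 · 5 = -10

Summing the contributions: ∫_{−2}^{2} p(x) ρ_sc(x) dx = 1 + (-4) + (-6) + (-10) = -19.


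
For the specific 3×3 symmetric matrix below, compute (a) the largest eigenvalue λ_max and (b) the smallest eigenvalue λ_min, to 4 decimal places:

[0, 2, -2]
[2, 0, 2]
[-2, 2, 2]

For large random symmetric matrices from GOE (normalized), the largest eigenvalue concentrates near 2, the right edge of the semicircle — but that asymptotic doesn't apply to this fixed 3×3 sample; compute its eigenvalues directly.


Since M is real symmetric, all three eigenvalues are real; they are the roots of det(λI − M) = λ³ − (tr M) λ² + s λ − det M, where s is the sum of the principal 2×2 minors.
tr M = 0 + 0 + 2 = 2.
s = (0·0 − 2²) + (0·2 − (-2)²) + (0·2 − 2²) = -4 + (-4) + (-4) = -12.
det M (expand along row 1) = 0·(-4) − 2·8 + (-2)·4 = -24.
Characteristic polynomial: λ³ − 2λ² − 12λ + 24 = 0.
Substitute λ = y + (tr M)/3 = y + 0.666667 to remove the quadratic term: y³ + p·y + q = 0 with p = s − (tr M)²/3 = -13.333333 and q = −2(tr M)³/27 + (tr M)·s/3 − det M = 15.407407.
Three real roots ⇒ use the trigonometric (Viète) form: r = 2√(−p/3) = 4.216370, φ = arccos(3q/(p·r)) = arccos(-0.822192) = 2.536048 rad.
y_k = r·cos(φ/3 − 2πk/3) for k = 0, 1, 2 gives y = 2.797435, 1.333333, -4.130768.
λ_k = y_k + 0.666667 gives λ = 3.4641, 2.0000, -3.4641 (check: the sum is 2.0000 = tr M).

Hence λ_max = 3.4641 and λ_min = -3.4641.


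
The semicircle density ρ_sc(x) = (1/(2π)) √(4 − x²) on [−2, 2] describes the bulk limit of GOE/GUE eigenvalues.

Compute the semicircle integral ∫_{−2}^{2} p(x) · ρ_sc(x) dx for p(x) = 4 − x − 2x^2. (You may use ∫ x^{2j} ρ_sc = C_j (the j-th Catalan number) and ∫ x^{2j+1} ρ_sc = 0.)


Write p(x) = Σ a_i x^i, split into monomials and integrate each against ρ_sc separately.
Using ∫ x^{2j} ρ_sc = C_j = (1/(j+1)) C(2j, j) (Catalan numbers) and ∫ x^{2j+1} ρ_sc = 0 (odd monomials vanish by symmetry):
  i = 0 (even): a_0 · C_{0} = 4 · 1 = 4
  i = 1 (odd): ∫ x^1 ρ_sc = 0 (vanishes)
  i = 2 (even): a_2 · C_{1} = -2 · 1 = -2

Summing the contributions: ∫_{−2}^{2} p(x) ρ_sc(x) dx = 4 + (-2) = 2.


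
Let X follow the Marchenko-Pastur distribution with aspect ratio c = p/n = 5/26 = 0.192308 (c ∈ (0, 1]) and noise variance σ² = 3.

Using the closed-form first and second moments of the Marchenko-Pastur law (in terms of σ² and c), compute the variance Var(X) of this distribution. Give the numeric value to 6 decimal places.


Recall the MP moments m_1 = E[X] = σ² and m_2 = E[X²] = σ⁴ (1 + c).
m_1 = E[X] = σ² = 3, so m_1² = 9.
m_2 = E[X²] = σ⁴ (1 + c) = 9 · (1 + 0.192308) = 9 · 1.192308 = 10.730769.
(Note m_2 − m_1² simplifies to c · σ⁴ = 0.192308 · 9.)

Var(X) = m_2 − m_1² = 10.730769 − 9 = 1.730769.


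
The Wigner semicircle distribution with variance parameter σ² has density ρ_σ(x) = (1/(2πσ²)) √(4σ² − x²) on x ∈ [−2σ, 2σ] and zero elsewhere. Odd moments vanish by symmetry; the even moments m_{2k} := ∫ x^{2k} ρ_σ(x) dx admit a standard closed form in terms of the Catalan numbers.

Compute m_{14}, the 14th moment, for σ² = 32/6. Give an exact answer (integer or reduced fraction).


By the scaled semicircle moment identity, m_{2k} = σ^{2k} · C_k with k = 7.
C_7 = (1/(k+1)) · C(2k, k) = (1/8) · C(14, 7) = (1/8) · 3432 = 429.
σ^{2k} = (σ²)^k = (32/6)^7 = 268435456/2187.

Therefore m_{14} = σ^{14} · C_7 = (268435456/2187) · 429 = 38386270208/729.
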